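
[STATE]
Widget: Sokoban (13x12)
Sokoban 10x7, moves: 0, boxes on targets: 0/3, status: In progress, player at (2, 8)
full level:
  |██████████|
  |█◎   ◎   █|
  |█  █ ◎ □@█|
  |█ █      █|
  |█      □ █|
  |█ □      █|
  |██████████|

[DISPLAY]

██████████   
█◎   ◎   █   
█  █ ◎ □@█   
█ █      █   
█      □ █   
█ □      █   
██████████   
Moves: 0  0/3
             
             
             
             


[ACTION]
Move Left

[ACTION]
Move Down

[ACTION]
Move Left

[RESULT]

██████████   
█◎   ◎   █   
█  █ ◎□  █   
█ █   @  █   
█      □ █   
█ □      █   
██████████   
Moves: 3  0/3
             
             
             
             


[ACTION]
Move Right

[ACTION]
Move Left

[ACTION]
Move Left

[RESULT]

██████████   
█◎   ◎   █   
█  █ ◎□  █   
█ █  @   █   
█      □ █   
█ □      █   
██████████   
Moves: 6  0/3
             
             
             
             


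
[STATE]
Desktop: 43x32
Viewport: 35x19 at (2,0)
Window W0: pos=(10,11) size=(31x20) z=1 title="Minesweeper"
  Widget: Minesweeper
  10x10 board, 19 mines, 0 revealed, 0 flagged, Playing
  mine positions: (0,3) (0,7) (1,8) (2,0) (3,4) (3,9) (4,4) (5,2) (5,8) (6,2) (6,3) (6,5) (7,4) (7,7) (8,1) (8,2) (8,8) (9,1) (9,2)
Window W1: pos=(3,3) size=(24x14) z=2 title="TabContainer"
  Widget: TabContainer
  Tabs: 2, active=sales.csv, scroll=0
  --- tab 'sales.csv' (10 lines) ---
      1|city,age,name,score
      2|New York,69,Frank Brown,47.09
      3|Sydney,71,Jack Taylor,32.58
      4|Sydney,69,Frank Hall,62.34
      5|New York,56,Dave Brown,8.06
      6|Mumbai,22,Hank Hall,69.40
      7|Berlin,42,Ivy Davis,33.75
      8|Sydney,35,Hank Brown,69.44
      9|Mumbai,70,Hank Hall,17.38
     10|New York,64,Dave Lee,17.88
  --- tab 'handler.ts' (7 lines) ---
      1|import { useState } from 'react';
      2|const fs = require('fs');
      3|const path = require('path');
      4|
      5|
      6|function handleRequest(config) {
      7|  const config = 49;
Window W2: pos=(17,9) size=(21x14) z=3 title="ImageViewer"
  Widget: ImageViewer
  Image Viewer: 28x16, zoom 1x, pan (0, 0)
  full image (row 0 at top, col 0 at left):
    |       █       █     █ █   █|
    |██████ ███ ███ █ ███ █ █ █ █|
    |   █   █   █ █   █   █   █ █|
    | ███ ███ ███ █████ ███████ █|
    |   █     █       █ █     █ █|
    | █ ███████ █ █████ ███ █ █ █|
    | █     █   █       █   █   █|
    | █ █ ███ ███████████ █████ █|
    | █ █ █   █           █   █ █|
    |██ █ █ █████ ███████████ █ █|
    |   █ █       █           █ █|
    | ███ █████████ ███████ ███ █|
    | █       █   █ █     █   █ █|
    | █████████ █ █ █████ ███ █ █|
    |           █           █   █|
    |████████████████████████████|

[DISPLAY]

                                   
                                   
                                   
 ┏━━━━━━━━━━━━━━━━━━━━━━┓          
 ┃ TabContainer         ┃          
 ┠──────────────────────┨          
 ┃[sales.csv]│ handler.t┃          
 ┃──────────────────────┃          
 ┃city,age,name,score   ┃          
 ┃New York,69,F┏━━━━━━━━━━━━━━━━━━━
 ┃Sydney,71,Jac┃ ImageViewer       
 ┃Sydney,69,Fra┠───────────────────
 ┃New York,56,D┃       █       █   
 ┃Mumbai,22,Han┃██████ ███ ███ █ ██
 ┃Berlin,42,Ivy┃   █   █   █ █   █ 
 ┃Sydney,35,Han┃ ███ ███ ███ █████ 
 ┗━━━━━━━━━━━━━┃   █     █       █ 
        ┃■■■■■■┃ █ ███████ █ █████ 
        ┃■■■■■■┃ █     █   █       


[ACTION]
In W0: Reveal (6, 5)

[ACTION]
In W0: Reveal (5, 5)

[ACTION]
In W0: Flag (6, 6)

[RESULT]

                                   
                                   
                                   
 ┏━━━━━━━━━━━━━━━━━━━━━━┓          
 ┃ TabContainer         ┃          
 ┠──────────────────────┨          
 ┃[sales.csv]│ handler.t┃          
 ┃──────────────────────┃          
 ┃city,age,name,score   ┃          
 ┃New York,69,F┏━━━━━━━━━━━━━━━━━━━
 ┃Sydney,71,Jac┃ ImageViewer       
 ┃Sydney,69,Fra┠───────────────────
 ┃New York,56,D┃       █       █   
 ┃Mumbai,22,Han┃██████ ███ ███ █ ██
 ┃Berlin,42,Ivy┃   █   █   █ █   █ 
 ┃Sydney,35,Han┃ ███ ███ ███ █████ 
 ┗━━━━━━━━━━━━━┃   █     █       █ 
        ┃■■■■✹■┃ █ ███████ █ █████ 
        ┃■■■■✹■┃ █     █   █       


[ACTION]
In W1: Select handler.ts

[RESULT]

                                   
                                   
                                   
 ┏━━━━━━━━━━━━━━━━━━━━━━┓          
 ┃ TabContainer         ┃          
 ┠──────────────────────┨          
 ┃ sales.csv │[handler.t┃          
 ┃──────────────────────┃          
 ┃import { useState } fr┃          
 ┃const fs = re┏━━━━━━━━━━━━━━━━━━━
 ┃const path = ┃ ImageViewer       
 ┃             ┠───────────────────
 ┃             ┃       █       █   
 ┃function hand┃██████ ███ ███ █ ██
 ┃  const confi┃   █   █   █ █   █ 
 ┃             ┃ ███ ███ ███ █████ 
 ┗━━━━━━━━━━━━━┃   █     █       █ 
        ┃■■■■✹■┃ █ ███████ █ █████ 
        ┃■■■■✹■┃ █     █   █       


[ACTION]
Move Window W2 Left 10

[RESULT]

                                   
                                   
                                   
 ┏━━━━━━━━━━━━━━━━━━━━━━┓          
 ┃ TabContainer         ┃          
 ┠──────────────────────┨          
 ┃ sales.csv │[handler.t┃          
 ┃──────────────────────┃          
 ┃import { useState } fr┃          
 ┃con┏━━━━━━━━━━━━━━━━━━━┓         
 ┃con┃ ImageViewer       ┃         
 ┃   ┠───────────────────┨━━━━━━━━━
 ┃   ┃       █       █   ┃         
 ┃fun┃██████ ███ ███ █ ██┃─────────
 ┃  c┃   █   █   █ █   █ ┃         
 ┃   ┃ ███ ███ ███ █████ ┃         
 ┗━━━┃   █     █       █ ┃         
     ┃ █ ███████ █ █████ ┃         
     ┃ █     █   █       ┃         


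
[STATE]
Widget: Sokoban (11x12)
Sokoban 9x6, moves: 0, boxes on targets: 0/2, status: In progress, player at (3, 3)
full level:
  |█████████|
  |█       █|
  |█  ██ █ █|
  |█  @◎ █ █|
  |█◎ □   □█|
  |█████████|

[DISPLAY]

█████████  
█       █  
█  ██ █ █  
█  @◎ █ █  
█◎ □   □█  
█████████  
Moves: 0  0
           
           
           
           
           


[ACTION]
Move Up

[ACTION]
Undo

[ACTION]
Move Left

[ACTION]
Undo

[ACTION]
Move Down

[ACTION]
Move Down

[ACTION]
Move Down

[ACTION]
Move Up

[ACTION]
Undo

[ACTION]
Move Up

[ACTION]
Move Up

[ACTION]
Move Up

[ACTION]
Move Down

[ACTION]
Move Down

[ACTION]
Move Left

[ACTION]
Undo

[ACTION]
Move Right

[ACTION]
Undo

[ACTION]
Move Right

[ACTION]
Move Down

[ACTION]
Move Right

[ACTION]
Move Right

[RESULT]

█████████  
█       █  
█  ██ █ █  
█   ◎ █ █  
█◎ □  @□█  
█████████  
Moves: 4  0
           
           
           
           
           


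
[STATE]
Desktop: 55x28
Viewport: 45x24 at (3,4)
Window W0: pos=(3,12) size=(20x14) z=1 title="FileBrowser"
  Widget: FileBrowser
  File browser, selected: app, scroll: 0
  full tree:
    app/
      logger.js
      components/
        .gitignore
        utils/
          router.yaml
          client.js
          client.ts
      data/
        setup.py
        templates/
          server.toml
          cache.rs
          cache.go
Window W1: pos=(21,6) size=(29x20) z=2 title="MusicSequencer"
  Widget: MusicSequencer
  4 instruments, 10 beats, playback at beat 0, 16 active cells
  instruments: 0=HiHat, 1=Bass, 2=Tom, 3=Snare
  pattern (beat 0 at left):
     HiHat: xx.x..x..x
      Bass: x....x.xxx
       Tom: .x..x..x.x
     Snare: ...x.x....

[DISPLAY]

                                             
                                             
                  ┏━━━━━━━━━━━━━━━━━━━━━━━━━━
                  ┃ MusicSequencer           
                  ┠──────────────────────────
                  ┃      ▼123456789          
                  ┃ HiHat██·█··█··█          
                  ┃  Bass█····█·███          
┏━━━━━━━━━━━━━━━━━┃   Tom·█··█··█·█          
┃ FileBrowser     ┃ Snare···█·█····          
┠─────────────────┃                          
┃> [-] app/       ┃                          
┃    logger.js    ┃                          
┃    [+] component┃                          
┃    [+] data/    ┃                          
┃                 ┃                          
┃                 ┃                          
┃                 ┃                          
┃                 ┃                          
┃                 ┃                          
┃                 ┃                          
┗━━━━━━━━━━━━━━━━━┗━━━━━━━━━━━━━━━━━━━━━━━━━━
                                             
                                             


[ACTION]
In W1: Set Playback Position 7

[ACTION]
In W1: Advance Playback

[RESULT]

                                             
                                             
                  ┏━━━━━━━━━━━━━━━━━━━━━━━━━━
                  ┃ MusicSequencer           
                  ┠──────────────────────────
                  ┃      01234567▼9          
                  ┃ HiHat██·█··█··█          
                  ┃  Bass█····█·███          
┏━━━━━━━━━━━━━━━━━┃   Tom·█··█··█·█          
┃ FileBrowser     ┃ Snare···█·█····          
┠─────────────────┃                          
┃> [-] app/       ┃                          
┃    logger.js    ┃                          
┃    [+] component┃                          
┃    [+] data/    ┃                          
┃                 ┃                          
┃                 ┃                          
┃                 ┃                          
┃                 ┃                          
┃                 ┃                          
┃                 ┃                          
┗━━━━━━━━━━━━━━━━━┗━━━━━━━━━━━━━━━━━━━━━━━━━━
                                             
                                             


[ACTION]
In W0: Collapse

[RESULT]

                                             
                                             
                  ┏━━━━━━━━━━━━━━━━━━━━━━━━━━
                  ┃ MusicSequencer           
                  ┠──────────────────────────
                  ┃      01234567▼9          
                  ┃ HiHat██·█··█··█          
                  ┃  Bass█····█·███          
┏━━━━━━━━━━━━━━━━━┃   Tom·█··█··█·█          
┃ FileBrowser     ┃ Snare···█·█····          
┠─────────────────┃                          
┃> [+] app/       ┃                          
┃                 ┃                          
┃                 ┃                          
┃                 ┃                          
┃                 ┃                          
┃                 ┃                          
┃                 ┃                          
┃                 ┃                          
┃                 ┃                          
┃                 ┃                          
┗━━━━━━━━━━━━━━━━━┗━━━━━━━━━━━━━━━━━━━━━━━━━━
                                             
                                             


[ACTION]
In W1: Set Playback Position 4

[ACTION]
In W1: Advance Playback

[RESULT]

                                             
                                             
                  ┏━━━━━━━━━━━━━━━━━━━━━━━━━━
                  ┃ MusicSequencer           
                  ┠──────────────────────────
                  ┃      01234▼6789          
                  ┃ HiHat██·█··█··█          
                  ┃  Bass█····█·███          
┏━━━━━━━━━━━━━━━━━┃   Tom·█··█··█·█          
┃ FileBrowser     ┃ Snare···█·█····          
┠─────────────────┃                          
┃> [+] app/       ┃                          
┃                 ┃                          
┃                 ┃                          
┃                 ┃                          
┃                 ┃                          
┃                 ┃                          
┃                 ┃                          
┃                 ┃                          
┃                 ┃                          
┃                 ┃                          
┗━━━━━━━━━━━━━━━━━┗━━━━━━━━━━━━━━━━━━━━━━━━━━
                                             
                                             


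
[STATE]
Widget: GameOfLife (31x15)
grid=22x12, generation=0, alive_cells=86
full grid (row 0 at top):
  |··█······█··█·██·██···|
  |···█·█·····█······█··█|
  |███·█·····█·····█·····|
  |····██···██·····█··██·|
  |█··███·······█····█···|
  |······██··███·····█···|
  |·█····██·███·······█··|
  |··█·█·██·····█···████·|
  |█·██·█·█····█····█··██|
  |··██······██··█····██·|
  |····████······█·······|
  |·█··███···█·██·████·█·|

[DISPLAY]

Gen: 0                         
··█······█··█·██·██···         
···█·█·····█······█··█         
███·█·····█·····█·····         
····██···██·····█··██·         
█··███·······█····█···         
······██··███·····█···         
·█····██·███·······█··         
··█·█·██·····█···████·         
█·██·█·█····█····█··██         
··██······██··█····██·         
····████······█·······         
·█··███···█·██·████·█·         
                               
                               


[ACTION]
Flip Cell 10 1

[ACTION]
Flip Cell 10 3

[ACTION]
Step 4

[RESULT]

Gen: 4                         
··█·············██····         
·██·············█··██·         
██·█·············█····         
·█·█·················█         
··██·····█·█····██···█         
········█··█·······█·█         
·········█·█····██···█         
········█·█·██······██         
·········███···██·██·█         
···········█·········█         
·········█····█·██···█         
·······██··████···███·         
                               
                               


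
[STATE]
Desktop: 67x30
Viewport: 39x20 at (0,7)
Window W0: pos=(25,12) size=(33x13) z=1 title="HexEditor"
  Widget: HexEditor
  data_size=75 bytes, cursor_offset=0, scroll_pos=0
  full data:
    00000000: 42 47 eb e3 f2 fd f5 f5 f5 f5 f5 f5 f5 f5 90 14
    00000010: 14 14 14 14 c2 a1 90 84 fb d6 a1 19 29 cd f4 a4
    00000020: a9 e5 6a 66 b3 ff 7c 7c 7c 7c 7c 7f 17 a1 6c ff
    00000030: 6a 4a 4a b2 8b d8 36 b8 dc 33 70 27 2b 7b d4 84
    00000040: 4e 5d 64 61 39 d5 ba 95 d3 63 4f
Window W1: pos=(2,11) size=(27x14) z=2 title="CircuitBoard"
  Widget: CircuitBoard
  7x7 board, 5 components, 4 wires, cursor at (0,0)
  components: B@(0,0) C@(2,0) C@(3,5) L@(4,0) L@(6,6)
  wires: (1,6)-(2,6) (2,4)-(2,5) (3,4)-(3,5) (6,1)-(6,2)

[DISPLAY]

                                       
                                       
                                       
                                       
  ┏━━━━━━━━━━━━━━━━━━━━━━━━━┓          
  ┃ CircuitBoard            ┃━━━━━━━━━━
  ┠─────────────────────────┨xEditor   
  ┃   0 1 2 3 4 5 6         ┃──────────
  ┃0  [B]                   ┃00000  42 
  ┃                         ┃00010  14 
  ┃1                        ┃00020  a9 
  ┃                         ┃00030  6a 
  ┃2   C               · ─ ·┃00040  4e 
  ┃                         ┃          
  ┃3                   · ─ C┃          
  ┃                         ┃          
  ┃4   L                    ┃          
  ┗━━━━━━━━━━━━━━━━━━━━━━━━━┛━━━━━━━━━━
                                       
                                       


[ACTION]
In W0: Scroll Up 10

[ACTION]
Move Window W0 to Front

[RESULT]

                                       
                                       
                                       
                                       
  ┏━━━━━━━━━━━━━━━━━━━━━━━━━┓          
  ┃ CircuitBoard         ┏━━━━━━━━━━━━━
  ┠──────────────────────┃ HexEditor   
  ┃   0 1 2 3 4 5 6      ┠─────────────
  ┃0  [B]                ┃00000000  42 
  ┃                      ┃00000010  14 
  ┃1                     ┃00000020  a9 
  ┃                      ┃00000030  6a 
  ┃2   C               · ┃00000040  4e 
  ┃                      ┃             
  ┃3                   · ┃             
  ┃                      ┃             
  ┃4   L                 ┃             
  ┗━━━━━━━━━━━━━━━━━━━━━━┗━━━━━━━━━━━━━
                                       
                                       


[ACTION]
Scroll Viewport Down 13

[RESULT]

                                       
  ┏━━━━━━━━━━━━━━━━━━━━━━━━━┓          
  ┃ CircuitBoard         ┏━━━━━━━━━━━━━
  ┠──────────────────────┃ HexEditor   
  ┃   0 1 2 3 4 5 6      ┠─────────────
  ┃0  [B]                ┃00000000  42 
  ┃                      ┃00000010  14 
  ┃1                     ┃00000020  a9 
  ┃                      ┃00000030  6a 
  ┃2   C               · ┃00000040  4e 
  ┃                      ┃             
  ┃3                   · ┃             
  ┃                      ┃             
  ┃4   L                 ┃             
  ┗━━━━━━━━━━━━━━━━━━━━━━┗━━━━━━━━━━━━━
                                       
                                       
                                       
                                       
                                       


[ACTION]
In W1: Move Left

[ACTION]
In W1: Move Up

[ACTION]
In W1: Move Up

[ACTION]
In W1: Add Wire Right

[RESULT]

                                       
  ┏━━━━━━━━━━━━━━━━━━━━━━━━━┓          
  ┃ CircuitBoard         ┏━━━━━━━━━━━━━
  ┠──────────────────────┃ HexEditor   
  ┃   0 1 2 3 4 5 6      ┠─────────────
  ┃0  [B]─ ·             ┃00000000  42 
  ┃                      ┃00000010  14 
  ┃1                     ┃00000020  a9 
  ┃                      ┃00000030  6a 
  ┃2   C               · ┃00000040  4e 
  ┃                      ┃             
  ┃3                   · ┃             
  ┃                      ┃             
  ┃4   L                 ┃             
  ┗━━━━━━━━━━━━━━━━━━━━━━┗━━━━━━━━━━━━━
                                       
                                       
                                       
                                       
                                       


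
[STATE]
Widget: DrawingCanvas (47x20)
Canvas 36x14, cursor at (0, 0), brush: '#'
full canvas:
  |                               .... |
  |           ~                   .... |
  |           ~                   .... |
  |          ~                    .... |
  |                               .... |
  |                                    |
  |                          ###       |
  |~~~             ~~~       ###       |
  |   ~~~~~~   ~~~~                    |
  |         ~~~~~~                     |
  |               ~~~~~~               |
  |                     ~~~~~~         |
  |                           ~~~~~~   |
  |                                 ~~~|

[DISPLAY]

+                              ....            
           ~                   ....            
           ~                   ....            
          ~                    ....            
                               ....            
                                               
                          ###                  
~~~             ~~~       ###                  
   ~~~~~~   ~~~~                               
         ~~~~~~                                
               ~~~~~~                          
                     ~~~~~~                    
                           ~~~~~~              
                                 ~~~           
                                               
                                               
                                               
                                               
                                               
                                               


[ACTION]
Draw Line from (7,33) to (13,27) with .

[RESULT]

+                              ....            
           ~                   ....            
           ~                   ....            
          ~                    ....            
                               ....            
                                               
                          ###                  
~~~             ~~~       ###    .             
   ~~~~~~   ~~~~                .              
         ~~~~~~                .               
               ~~~~~~         .                
                     ~~~~~~  .                 
                           ~.~~~~              
                           .     ~~~           
                                               
                                               
                                               
                                               
                                               
                                               


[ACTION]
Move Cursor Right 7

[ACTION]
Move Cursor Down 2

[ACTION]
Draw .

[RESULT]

                               ....            
           ~                   ....            
       .   ~                   ....            
          ~                    ....            
                               ....            
                                               
                          ###                  
~~~             ~~~       ###    .             
   ~~~~~~   ~~~~                .              
         ~~~~~~                .               
               ~~~~~~         .                
                     ~~~~~~  .                 
                           ~.~~~~              
                           .     ~~~           
                                               
                                               
                                               
                                               
                                               
                                               


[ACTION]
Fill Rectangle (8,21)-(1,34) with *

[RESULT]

                               ....            
           ~         **************            
       .   ~         **************            
          ~          **************            
                     **************            
                     **************            
                     **************            
~~~             ~~~  **************            
   ~~~~~~   ~~~~     **************            
         ~~~~~~                .               
               ~~~~~~         .                
                     ~~~~~~  .                 
                           ~.~~~~              
                           .     ~~~           
                                               
                                               
                                               
                                               
                                               
                                               


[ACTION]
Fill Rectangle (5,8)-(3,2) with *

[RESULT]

                               ....            
           ~         **************            
       .   ~         **************            
  ******* ~          **************            
  *******            **************            
  *******            **************            
                     **************            
~~~             ~~~  **************            
   ~~~~~~   ~~~~     **************            
         ~~~~~~                .               
               ~~~~~~         .                
                     ~~~~~~  .                 
                           ~.~~~~              
                           .     ~~~           
                                               
                                               
                                               
                                               
                                               
                                               


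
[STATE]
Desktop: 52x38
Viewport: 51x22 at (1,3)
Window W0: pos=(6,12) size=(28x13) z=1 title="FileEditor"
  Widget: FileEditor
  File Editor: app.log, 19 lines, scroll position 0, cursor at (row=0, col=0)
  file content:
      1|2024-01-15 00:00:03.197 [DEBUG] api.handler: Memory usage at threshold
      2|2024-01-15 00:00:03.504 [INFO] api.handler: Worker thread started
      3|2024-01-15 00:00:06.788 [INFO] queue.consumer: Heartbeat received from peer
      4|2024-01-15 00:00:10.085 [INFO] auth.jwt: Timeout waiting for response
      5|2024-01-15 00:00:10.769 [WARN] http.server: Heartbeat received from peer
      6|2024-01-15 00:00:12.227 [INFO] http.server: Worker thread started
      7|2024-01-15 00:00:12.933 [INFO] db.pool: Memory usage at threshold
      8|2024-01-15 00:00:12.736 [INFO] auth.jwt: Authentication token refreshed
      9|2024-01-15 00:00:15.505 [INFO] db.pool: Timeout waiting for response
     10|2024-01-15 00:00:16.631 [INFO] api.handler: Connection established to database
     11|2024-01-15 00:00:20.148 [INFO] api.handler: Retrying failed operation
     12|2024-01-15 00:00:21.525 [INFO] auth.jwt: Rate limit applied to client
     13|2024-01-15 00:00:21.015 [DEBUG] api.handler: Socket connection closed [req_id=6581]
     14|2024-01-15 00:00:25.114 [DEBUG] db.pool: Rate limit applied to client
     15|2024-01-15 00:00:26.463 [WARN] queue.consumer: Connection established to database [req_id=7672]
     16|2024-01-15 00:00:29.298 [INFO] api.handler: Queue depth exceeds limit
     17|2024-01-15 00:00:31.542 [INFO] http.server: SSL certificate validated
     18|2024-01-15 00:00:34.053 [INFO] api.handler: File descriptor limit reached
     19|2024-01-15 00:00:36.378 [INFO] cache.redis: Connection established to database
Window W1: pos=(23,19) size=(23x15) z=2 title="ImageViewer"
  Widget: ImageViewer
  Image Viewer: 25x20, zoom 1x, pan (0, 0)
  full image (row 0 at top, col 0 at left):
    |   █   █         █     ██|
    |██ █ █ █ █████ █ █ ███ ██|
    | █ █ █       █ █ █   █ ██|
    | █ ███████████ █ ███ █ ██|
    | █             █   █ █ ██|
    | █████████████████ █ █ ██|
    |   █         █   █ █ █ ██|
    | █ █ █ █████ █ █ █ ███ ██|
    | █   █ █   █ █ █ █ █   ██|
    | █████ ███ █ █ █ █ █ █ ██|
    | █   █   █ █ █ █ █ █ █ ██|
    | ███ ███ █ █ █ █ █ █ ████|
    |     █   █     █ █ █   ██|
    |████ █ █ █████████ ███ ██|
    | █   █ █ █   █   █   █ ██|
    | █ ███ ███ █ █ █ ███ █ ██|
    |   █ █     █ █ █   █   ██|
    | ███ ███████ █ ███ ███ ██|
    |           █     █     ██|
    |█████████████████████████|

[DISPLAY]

                                                   
                                                   
                                                   
                                                   
                                                   
                                                   
                                                   
                                                   
                                                   
     ┏━━━━━━━━━━━━━━━━━━━━━━━━━━┓                  
     ┃ FileEditor               ┃                  
     ┠──────────────────────────┨                  
     ┃█024-01-15 00:00:03.197 [▲┃                  
     ┃2024-01-15 00:00:03.504 [█┃                  
     ┃2024-01-15 00:00:06.788 [░┃                  
     ┃2024-01-15 00:00:10.085 [░┃                  
     ┃2024-01-15 00:00┏━━━━━━━━━━━━━━━━━━━━━┓      
     ┃2024-01-15 00:00┃ ImageViewer         ┃      
     ┃2024-01-15 00:00┠─────────────────────┨      
     ┃2024-01-15 00:00┃   █   █         █   ┃      
     ┃2024-01-15 00:00┃██ █ █ █ █████ █ █ ██┃      
     ┗━━━━━━━━━━━━━━━━┃ █ █ █       █ █ █   ┃      


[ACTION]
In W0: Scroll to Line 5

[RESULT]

                                                   
                                                   
                                                   
                                                   
                                                   
                                                   
                                                   
                                                   
                                                   
     ┏━━━━━━━━━━━━━━━━━━━━━━━━━━┓                  
     ┃ FileEditor               ┃                  
     ┠──────────────────────────┨                  
     ┃2024-01-15 00:00:10.769 [▲┃                  
     ┃2024-01-15 00:00:12.227 [░┃                  
     ┃2024-01-15 00:00:12.933 [░┃                  
     ┃2024-01-15 00:00:12.736 [█┃                  
     ┃2024-01-15 00:00┏━━━━━━━━━━━━━━━━━━━━━┓      
     ┃2024-01-15 00:00┃ ImageViewer         ┃      
     ┃2024-01-15 00:00┠─────────────────────┨      
     ┃2024-01-15 00:00┃   █   █         █   ┃      
     ┃2024-01-15 00:00┃██ █ █ █ █████ █ █ ██┃      
     ┗━━━━━━━━━━━━━━━━┃ █ █ █       █ █ █   ┃      


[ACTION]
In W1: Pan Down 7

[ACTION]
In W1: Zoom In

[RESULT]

                                                   
                                                   
                                                   
                                                   
                                                   
                                                   
                                                   
                                                   
                                                   
     ┏━━━━━━━━━━━━━━━━━━━━━━━━━━┓                  
     ┃ FileEditor               ┃                  
     ┠──────────────────────────┨                  
     ┃2024-01-15 00:00:10.769 [▲┃                  
     ┃2024-01-15 00:00:12.227 [░┃                  
     ┃2024-01-15 00:00:12.933 [░┃                  
     ┃2024-01-15 00:00:12.736 [█┃                  
     ┃2024-01-15 00:00┏━━━━━━━━━━━━━━━━━━━━━┓      
     ┃2024-01-15 00:00┃ ImageViewer         ┃      
     ┃2024-01-15 00:00┠─────────────────────┨      
     ┃2024-01-15 00:00┃  ██  ███████████████┃      
     ┃2024-01-15 00:00┃  ██                 ┃      
     ┗━━━━━━━━━━━━━━━━┃  ██                 ┃      


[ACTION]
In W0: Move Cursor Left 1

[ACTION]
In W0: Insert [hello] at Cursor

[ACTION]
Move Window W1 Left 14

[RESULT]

                                                   
                                                   
                                                   
                                                   
                                                   
                                                   
                                                   
                                                   
                                                   
     ┏━━━━━━━━━━━━━━━━━━━━━━━━━━┓                  
     ┃ FileEditor               ┃                  
     ┠──────────────────────────┨                  
     ┃2024-01-15 00:00:10.769 [▲┃                  
     ┃2024-01-15 00:00:12.227 [░┃                  
     ┃2024-01-15 00:00:12.933 [░┃                  
     ┃2024-01-15 00:00:12.736 [█┃                  
     ┃20┏━━━━━━━━━━━━━━━━━━━━━┓░┃                  
     ┃20┃ ImageViewer         ┃░┃                  
     ┃20┠─────────────────────┨░┃                  
     ┃20┃  ██  ███████████████┃░┃                  
     ┃20┃  ██                 ┃▼┃                  
     ┗━━┃  ██                 ┃━┛                  


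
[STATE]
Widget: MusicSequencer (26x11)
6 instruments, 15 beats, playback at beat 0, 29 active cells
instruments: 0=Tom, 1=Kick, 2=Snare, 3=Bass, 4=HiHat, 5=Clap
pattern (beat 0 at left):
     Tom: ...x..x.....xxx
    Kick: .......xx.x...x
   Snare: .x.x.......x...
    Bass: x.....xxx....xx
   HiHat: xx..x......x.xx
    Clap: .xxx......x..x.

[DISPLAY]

      ▼12345678901234     
   Tom···█··█·····███     
  Kick·······██·█···█     
 Snare·█·█·······█···     
  Bass█·····███····██     
 HiHat██··█······█·██     
  Clap·███······█··█·     
                          
                          
                          
                          


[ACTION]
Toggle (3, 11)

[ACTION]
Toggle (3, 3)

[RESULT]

      ▼12345678901234     
   Tom···█··█·····███     
  Kick·······██·█···█     
 Snare·█·█·······█···     
  Bass█··█··███··█·██     
 HiHat██··█······█·██     
  Clap·███······█··█·     
                          
                          
                          
                          


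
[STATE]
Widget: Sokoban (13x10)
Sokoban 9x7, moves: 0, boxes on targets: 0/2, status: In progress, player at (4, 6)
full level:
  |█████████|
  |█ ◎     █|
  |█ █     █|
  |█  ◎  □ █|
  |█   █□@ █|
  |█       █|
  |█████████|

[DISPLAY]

█████████    
█ ◎     █    
█ █     █    
█  ◎  □ █    
█   █□@ █    
█       █    
█████████    
Moves: 0  0/2
             
             


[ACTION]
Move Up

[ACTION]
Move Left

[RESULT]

█████████    
█ ◎     █    
█ █   □ █    
█  ◎ @  █    
█   █□  █    
█       █    
█████████    
Moves: 2  0/2
             
             


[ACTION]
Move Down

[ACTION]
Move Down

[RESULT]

█████████    
█ ◎     █    
█ █   □ █    
█  ◎    █    
█   █@  █    
█    □  █    
█████████    
Moves: 3  0/2
             
             


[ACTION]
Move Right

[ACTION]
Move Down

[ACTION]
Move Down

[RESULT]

█████████    
█ ◎     █    
█ █   □ █    
█  ◎    █    
█   █   █    
█    □@ █    
█████████    
Moves: 5  0/2
             
             
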